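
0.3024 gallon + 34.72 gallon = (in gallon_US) 35.02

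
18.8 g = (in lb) 0.04145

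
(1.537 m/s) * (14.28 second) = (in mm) 2.195e+04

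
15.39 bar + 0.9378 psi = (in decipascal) 1.545e+07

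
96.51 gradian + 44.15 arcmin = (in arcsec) 3.153e+05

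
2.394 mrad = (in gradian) 0.1524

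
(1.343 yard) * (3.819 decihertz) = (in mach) 0.001377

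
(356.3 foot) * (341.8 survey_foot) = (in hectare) 1.131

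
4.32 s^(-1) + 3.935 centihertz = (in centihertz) 435.9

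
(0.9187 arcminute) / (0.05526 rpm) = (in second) 0.04618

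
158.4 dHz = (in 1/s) 15.84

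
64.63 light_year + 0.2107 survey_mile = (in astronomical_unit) 4.087e+06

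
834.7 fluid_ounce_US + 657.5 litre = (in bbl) 4.291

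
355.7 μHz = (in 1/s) 0.0003557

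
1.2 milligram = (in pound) 2.646e-06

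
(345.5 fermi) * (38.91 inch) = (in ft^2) 3.675e-12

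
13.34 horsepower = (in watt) 9948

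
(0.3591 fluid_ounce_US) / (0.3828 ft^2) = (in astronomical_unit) 1.996e-15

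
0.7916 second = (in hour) 0.0002199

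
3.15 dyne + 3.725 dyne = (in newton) 6.875e-05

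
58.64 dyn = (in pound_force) 0.0001318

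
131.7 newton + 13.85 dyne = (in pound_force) 29.61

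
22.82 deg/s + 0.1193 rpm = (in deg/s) 23.54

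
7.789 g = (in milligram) 7789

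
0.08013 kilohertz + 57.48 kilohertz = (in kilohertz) 57.56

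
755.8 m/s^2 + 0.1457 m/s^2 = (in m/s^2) 755.9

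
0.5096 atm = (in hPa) 516.4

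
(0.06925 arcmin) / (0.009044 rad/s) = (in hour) 6.187e-07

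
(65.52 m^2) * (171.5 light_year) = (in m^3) 1.063e+20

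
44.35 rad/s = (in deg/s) 2541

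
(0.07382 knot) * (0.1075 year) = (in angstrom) 1.287e+15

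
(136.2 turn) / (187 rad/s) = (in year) 1.451e-07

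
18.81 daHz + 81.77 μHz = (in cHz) 1.881e+04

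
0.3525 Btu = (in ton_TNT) 8.889e-08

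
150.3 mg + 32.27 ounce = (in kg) 0.915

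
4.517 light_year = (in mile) 2.655e+13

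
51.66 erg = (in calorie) 1.235e-06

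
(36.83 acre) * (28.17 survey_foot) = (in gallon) 3.381e+08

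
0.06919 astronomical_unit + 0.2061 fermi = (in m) 1.035e+10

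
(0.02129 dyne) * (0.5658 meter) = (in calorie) 2.879e-08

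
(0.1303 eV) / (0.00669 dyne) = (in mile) 1.939e-16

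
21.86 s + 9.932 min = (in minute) 10.3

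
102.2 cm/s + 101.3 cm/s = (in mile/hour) 4.552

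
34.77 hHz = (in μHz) 3.477e+09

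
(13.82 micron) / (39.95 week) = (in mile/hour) 1.279e-12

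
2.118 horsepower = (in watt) 1579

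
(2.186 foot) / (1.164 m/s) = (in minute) 0.00954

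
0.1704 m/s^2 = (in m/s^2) 0.1704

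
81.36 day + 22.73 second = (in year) 0.2229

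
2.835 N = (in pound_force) 0.6373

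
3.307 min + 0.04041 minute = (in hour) 0.05579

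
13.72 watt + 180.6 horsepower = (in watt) 1.347e+05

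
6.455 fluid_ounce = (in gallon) 0.05043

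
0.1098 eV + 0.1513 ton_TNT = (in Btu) 6e+05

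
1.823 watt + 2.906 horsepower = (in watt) 2169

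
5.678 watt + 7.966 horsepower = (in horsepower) 7.974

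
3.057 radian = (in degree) 175.2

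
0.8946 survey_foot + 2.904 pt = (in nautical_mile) 0.0001478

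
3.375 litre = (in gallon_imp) 0.7424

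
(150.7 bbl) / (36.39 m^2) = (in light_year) 6.959e-17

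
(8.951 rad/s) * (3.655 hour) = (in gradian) 7.498e+06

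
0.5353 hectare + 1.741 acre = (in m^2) 1.24e+04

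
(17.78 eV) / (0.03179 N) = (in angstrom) 8.961e-07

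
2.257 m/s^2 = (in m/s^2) 2.257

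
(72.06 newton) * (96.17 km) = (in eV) 4.325e+25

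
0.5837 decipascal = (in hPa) 0.0005837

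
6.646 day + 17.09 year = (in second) 5.395e+08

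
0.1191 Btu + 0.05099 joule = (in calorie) 30.04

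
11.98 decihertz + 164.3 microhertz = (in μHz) 1.198e+06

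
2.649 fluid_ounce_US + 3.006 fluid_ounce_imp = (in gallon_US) 0.04326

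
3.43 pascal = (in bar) 3.43e-05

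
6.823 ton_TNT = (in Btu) 2.706e+07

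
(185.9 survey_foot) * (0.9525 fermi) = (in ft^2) 5.809e-13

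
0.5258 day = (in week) 0.07511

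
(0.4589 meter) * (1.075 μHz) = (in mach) 1.449e-09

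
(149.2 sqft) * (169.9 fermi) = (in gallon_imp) 5.18e-10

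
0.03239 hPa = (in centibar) 0.003239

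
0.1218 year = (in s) 3.841e+06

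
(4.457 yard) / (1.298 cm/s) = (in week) 0.0005191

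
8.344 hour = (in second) 3.004e+04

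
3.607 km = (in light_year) 3.813e-13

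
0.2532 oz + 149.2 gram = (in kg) 0.1564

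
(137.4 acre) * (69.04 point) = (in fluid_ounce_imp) 4.766e+08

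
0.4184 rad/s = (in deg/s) 23.97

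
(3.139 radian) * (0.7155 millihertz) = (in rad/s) 0.002246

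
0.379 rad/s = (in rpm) 3.619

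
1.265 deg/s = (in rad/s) 0.02208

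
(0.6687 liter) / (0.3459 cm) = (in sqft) 2.081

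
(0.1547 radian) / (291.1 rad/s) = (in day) 6.151e-09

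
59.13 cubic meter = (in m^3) 59.13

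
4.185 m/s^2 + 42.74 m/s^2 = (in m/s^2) 46.93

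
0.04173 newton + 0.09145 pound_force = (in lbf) 0.1008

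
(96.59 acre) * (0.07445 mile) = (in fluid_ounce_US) 1.584e+12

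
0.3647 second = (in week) 6.03e-07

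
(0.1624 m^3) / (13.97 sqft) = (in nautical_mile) 6.756e-05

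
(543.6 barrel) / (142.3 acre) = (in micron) 150.1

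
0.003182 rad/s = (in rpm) 0.03039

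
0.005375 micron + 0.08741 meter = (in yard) 0.09559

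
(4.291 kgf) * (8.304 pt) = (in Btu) 0.0001168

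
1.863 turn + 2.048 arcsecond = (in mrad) 1.171e+04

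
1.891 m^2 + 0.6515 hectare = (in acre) 1.61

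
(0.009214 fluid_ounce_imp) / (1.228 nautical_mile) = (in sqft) 1.239e-09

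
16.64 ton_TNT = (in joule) 6.962e+10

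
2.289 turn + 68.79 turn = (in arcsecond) 9.212e+07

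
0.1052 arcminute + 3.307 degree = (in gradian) 3.676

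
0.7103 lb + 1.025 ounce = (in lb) 0.7744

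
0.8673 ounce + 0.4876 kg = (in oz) 18.07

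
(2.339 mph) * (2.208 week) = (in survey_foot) 4.581e+06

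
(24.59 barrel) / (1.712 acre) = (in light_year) 5.965e-20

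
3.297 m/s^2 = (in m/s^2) 3.297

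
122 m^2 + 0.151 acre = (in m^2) 733.1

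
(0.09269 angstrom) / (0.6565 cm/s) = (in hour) 3.922e-13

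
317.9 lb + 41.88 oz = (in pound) 320.5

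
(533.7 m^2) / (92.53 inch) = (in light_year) 2.4e-14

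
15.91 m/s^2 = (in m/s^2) 15.91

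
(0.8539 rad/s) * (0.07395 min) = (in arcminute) 1.302e+04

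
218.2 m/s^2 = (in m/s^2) 218.2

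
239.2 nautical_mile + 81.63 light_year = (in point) 2.189e+21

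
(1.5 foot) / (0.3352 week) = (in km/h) 8.119e-06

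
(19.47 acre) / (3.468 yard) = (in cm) 2.485e+06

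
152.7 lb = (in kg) 69.26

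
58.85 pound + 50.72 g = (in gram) 2.674e+04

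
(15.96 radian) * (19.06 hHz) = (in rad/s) 3.042e+04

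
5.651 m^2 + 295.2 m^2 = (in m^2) 300.9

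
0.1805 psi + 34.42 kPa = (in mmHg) 267.5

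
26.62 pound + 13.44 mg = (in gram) 1.207e+04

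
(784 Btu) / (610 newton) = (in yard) 1483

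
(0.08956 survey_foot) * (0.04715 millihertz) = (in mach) 3.78e-09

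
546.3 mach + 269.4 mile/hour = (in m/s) 1.861e+05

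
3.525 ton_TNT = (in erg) 1.475e+17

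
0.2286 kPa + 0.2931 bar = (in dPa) 2.954e+05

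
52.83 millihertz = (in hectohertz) 0.0005283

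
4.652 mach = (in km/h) 5702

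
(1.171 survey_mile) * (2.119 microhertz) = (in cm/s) 0.3993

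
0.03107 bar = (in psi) 0.4506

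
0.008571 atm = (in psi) 0.126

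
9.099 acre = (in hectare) 3.682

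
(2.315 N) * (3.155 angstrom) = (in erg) 0.007304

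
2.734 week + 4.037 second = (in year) 0.05243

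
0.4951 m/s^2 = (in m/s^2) 0.4951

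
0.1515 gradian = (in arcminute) 8.181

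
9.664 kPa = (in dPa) 9.664e+04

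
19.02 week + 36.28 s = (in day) 133.1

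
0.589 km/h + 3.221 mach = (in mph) 2454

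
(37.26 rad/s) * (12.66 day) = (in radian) 4.076e+07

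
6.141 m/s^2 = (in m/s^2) 6.141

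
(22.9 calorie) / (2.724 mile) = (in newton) 0.02186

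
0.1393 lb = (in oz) 2.229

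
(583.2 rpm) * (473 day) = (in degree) 1.43e+11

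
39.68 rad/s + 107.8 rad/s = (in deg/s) 8450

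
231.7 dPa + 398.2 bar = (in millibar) 3.982e+05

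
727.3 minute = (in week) 0.07215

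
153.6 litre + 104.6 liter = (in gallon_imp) 56.8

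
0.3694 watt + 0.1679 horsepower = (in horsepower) 0.1684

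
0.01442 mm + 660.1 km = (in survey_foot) 2.166e+06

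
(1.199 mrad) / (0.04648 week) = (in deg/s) 2.444e-06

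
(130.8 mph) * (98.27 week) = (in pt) 9.851e+12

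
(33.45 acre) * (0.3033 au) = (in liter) 6.142e+18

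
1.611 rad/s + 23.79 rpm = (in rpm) 39.17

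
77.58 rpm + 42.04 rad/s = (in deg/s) 2874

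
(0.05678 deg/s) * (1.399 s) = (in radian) 0.001386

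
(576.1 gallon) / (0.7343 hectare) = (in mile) 1.845e-07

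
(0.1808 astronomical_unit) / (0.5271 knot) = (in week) 1.649e+05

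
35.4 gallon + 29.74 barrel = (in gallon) 1284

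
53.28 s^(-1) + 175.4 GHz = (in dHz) 1.754e+12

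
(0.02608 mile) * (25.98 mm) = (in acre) 0.0002694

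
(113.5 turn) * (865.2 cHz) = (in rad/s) 6170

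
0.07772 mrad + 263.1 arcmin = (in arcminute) 263.4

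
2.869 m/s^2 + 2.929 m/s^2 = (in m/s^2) 5.798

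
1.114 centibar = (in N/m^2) 1114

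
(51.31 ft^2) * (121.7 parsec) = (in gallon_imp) 3.938e+21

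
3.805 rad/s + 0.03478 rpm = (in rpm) 36.37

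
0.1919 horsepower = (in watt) 143.1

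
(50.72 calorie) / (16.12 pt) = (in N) 3.732e+04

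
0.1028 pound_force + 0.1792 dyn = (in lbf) 0.1028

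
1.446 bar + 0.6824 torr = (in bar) 1.447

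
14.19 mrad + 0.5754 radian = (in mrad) 589.6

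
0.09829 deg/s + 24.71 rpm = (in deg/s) 148.4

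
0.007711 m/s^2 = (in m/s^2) 0.007711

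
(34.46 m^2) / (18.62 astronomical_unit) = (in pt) 3.507e-08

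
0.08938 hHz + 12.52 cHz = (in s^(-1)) 9.063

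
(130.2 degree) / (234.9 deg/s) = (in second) 0.5543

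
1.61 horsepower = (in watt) 1201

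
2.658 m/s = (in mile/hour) 5.946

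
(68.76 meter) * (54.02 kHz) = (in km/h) 1.337e+07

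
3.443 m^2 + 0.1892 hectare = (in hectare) 0.1895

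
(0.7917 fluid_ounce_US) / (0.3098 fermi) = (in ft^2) 8.135e+11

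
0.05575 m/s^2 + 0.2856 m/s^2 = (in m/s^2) 0.3414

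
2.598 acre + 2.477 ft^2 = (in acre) 2.598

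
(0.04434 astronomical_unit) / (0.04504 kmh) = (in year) 1.681e+04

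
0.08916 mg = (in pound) 1.966e-07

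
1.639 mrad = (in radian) 0.001639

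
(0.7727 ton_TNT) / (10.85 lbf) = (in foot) 2.198e+08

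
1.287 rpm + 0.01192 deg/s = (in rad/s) 0.135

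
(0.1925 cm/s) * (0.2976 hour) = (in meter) 2.062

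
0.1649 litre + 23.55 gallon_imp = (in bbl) 0.6744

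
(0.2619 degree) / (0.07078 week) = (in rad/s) 1.068e-07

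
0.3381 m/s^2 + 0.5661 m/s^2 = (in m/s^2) 0.9042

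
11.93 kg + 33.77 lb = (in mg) 2.725e+07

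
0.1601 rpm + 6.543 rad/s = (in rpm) 62.64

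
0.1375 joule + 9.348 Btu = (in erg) 9.863e+10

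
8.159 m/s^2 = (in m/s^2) 8.159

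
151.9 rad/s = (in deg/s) 8703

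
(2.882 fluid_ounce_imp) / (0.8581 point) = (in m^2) 0.2705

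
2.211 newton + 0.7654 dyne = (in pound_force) 0.4971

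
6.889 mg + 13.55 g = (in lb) 0.02989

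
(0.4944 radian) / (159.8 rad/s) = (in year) 9.811e-11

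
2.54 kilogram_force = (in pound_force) 5.6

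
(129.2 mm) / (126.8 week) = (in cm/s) 1.685e-07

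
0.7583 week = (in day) 5.308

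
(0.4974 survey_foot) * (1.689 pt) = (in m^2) 9.033e-05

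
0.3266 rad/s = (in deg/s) 18.71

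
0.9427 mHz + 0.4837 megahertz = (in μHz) 4.837e+11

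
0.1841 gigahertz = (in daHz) 1.841e+07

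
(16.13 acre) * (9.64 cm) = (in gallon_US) 1.662e+06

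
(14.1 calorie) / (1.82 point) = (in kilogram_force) 9370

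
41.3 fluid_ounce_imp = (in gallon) 0.31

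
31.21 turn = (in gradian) 1.248e+04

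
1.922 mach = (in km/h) 2356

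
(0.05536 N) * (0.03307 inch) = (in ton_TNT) 1.111e-14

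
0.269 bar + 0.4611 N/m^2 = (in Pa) 2.69e+04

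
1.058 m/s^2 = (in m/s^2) 1.058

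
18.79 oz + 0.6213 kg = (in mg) 1.154e+06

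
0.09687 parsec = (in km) 2.989e+12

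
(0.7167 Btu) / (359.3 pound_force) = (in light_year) 5.001e-17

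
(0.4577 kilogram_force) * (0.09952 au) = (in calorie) 1.597e+10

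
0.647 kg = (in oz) 22.82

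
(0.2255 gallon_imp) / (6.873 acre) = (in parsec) 1.194e-24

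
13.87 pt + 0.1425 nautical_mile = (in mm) 2.639e+05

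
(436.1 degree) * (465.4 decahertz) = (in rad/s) 3.542e+04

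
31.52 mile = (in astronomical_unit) 3.391e-07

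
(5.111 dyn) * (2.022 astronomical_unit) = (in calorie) 3.695e+06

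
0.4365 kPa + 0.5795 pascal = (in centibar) 0.4371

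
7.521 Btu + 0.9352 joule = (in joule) 7936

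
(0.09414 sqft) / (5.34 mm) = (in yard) 1.791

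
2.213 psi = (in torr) 114.4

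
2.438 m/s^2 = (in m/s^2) 2.438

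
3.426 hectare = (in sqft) 3.688e+05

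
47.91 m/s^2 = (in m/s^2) 47.91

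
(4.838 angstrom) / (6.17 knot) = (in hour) 4.234e-14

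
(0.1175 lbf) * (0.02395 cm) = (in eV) 7.813e+14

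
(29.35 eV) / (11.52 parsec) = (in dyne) 1.323e-30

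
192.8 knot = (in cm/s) 9918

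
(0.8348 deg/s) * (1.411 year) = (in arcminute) 2.229e+09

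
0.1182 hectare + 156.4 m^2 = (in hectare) 0.1338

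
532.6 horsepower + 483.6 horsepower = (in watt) 7.578e+05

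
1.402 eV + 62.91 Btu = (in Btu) 62.91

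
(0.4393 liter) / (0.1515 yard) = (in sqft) 0.03413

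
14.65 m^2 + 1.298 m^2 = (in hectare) 0.001595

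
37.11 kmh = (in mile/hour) 23.06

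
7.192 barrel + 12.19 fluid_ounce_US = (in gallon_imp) 251.6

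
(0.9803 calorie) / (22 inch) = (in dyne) 7.34e+05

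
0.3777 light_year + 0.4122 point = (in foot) 1.172e+16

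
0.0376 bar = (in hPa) 37.6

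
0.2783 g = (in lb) 0.0006135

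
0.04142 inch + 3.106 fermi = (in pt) 2.982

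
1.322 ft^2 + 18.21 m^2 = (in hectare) 0.001833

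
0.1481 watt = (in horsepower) 0.0001986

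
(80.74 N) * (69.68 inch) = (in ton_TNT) 3.415e-08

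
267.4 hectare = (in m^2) 2.674e+06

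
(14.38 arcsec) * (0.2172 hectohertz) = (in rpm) 0.01446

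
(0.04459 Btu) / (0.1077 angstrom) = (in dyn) 4.368e+17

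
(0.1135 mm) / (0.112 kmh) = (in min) 6.08e-05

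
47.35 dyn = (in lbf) 0.0001064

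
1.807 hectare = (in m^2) 1.807e+04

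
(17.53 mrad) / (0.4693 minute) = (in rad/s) 0.0006226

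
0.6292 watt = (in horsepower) 0.0008438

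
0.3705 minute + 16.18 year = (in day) 5906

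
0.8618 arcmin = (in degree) 0.01436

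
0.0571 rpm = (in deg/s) 0.3426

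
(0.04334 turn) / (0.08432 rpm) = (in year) 9.779e-07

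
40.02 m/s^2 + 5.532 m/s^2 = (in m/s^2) 45.55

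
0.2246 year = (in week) 11.71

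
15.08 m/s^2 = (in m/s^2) 15.08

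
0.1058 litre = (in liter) 0.1058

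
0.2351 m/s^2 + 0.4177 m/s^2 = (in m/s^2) 0.6528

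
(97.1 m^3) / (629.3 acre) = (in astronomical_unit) 2.549e-16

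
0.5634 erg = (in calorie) 1.347e-08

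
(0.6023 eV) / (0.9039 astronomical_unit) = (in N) 7.136e-31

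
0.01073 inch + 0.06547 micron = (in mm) 0.2726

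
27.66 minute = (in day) 0.01921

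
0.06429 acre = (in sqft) 2800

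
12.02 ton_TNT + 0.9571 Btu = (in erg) 5.029e+17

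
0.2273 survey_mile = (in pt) 1.037e+06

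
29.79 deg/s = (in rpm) 4.965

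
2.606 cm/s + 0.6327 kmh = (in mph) 0.4514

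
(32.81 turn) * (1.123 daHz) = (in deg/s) 1.326e+05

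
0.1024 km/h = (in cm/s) 2.844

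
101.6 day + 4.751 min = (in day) 101.6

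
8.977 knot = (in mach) 0.01356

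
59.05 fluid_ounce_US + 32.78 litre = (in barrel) 0.2172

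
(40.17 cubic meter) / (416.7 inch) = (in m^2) 3.795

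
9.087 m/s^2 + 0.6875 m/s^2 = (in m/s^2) 9.774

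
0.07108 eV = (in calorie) 2.722e-21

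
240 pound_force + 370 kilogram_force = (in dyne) 4.696e+08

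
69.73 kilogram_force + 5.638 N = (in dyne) 6.895e+07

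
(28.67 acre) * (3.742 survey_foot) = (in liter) 1.323e+08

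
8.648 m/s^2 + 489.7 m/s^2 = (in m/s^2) 498.3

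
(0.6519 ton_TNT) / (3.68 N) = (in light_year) 7.834e-08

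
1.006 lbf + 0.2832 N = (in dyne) 4.758e+05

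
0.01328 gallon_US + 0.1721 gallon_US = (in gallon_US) 0.1854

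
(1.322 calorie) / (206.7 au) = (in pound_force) 4.021e-14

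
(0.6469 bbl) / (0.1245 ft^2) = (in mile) 0.005525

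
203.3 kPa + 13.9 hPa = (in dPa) 2.047e+06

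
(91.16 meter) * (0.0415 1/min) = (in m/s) 0.06305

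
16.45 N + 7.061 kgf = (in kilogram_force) 8.738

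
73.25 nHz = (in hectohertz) 7.325e-10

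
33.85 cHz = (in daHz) 0.03385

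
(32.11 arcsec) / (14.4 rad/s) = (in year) 3.428e-13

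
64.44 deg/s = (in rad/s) 1.125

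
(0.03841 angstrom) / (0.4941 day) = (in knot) 1.749e-16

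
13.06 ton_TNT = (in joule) 5.464e+10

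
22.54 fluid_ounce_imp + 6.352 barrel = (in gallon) 267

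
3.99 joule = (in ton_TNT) 9.536e-10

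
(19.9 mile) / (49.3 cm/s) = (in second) 6.496e+04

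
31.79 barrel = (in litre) 5054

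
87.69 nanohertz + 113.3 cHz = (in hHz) 0.01133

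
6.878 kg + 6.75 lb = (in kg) 9.94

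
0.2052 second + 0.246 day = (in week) 0.03514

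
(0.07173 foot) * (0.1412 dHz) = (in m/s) 0.0003087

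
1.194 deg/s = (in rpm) 0.199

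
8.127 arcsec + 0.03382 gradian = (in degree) 0.0327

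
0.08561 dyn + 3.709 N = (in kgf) 0.3782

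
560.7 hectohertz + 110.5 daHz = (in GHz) 5.718e-05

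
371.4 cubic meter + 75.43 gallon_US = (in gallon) 9.819e+04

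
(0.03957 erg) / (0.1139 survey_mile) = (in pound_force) 4.853e-12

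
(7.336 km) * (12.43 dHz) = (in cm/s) 9.119e+05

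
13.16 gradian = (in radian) 0.2067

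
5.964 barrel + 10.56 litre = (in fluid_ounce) 3.242e+04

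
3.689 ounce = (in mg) 1.046e+05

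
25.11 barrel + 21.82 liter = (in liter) 4014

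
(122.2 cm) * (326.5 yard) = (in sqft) 3927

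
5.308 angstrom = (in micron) 0.0005308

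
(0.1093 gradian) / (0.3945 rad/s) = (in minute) 7.253e-05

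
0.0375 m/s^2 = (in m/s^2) 0.0375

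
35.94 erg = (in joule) 3.594e-06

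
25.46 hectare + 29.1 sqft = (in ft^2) 2.741e+06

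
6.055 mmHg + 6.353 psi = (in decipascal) 4.461e+05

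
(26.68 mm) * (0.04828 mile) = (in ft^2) 22.31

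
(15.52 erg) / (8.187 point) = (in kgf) 5.48e-05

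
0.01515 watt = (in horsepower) 2.032e-05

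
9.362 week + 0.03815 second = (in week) 9.362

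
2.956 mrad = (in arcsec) 609.7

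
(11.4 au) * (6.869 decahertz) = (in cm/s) 1.171e+16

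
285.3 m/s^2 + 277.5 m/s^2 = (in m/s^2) 562.8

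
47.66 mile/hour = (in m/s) 21.31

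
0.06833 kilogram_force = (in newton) 0.6701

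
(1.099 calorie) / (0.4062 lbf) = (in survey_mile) 0.001581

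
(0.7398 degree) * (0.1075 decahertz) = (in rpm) 0.1325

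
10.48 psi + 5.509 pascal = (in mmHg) 542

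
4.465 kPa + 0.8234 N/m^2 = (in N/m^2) 4466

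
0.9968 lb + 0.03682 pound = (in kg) 0.4688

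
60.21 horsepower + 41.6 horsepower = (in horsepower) 101.8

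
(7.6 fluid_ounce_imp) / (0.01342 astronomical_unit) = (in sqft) 1.158e-12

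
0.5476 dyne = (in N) 5.476e-06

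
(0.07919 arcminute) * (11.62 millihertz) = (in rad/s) 2.677e-07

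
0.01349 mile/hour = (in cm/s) 0.6031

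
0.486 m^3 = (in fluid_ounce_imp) 1.71e+04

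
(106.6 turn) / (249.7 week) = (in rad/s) 4.435e-06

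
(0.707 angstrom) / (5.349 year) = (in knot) 8.147e-19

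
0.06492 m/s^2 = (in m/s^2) 0.06492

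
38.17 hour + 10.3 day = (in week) 1.699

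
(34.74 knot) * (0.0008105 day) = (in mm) 1.252e+06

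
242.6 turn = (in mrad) 1.524e+06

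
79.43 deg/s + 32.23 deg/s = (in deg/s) 111.7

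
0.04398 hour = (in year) 5.021e-06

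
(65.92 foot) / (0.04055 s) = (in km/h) 1784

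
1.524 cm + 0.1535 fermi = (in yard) 0.01667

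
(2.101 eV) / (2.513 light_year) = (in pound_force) 3.183e-36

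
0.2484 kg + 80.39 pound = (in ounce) 1295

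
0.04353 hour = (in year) 4.969e-06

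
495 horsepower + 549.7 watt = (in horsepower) 495.7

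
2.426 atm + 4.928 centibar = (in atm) 2.475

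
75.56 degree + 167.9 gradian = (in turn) 0.6296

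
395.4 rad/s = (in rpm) 3776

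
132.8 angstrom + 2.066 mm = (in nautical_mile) 1.116e-06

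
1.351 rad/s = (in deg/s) 77.41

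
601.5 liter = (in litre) 601.5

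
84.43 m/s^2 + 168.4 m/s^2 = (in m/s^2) 252.8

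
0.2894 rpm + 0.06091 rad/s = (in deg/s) 5.226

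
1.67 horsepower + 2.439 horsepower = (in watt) 3064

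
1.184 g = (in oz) 0.04176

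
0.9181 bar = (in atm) 0.9061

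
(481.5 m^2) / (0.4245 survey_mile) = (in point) 1998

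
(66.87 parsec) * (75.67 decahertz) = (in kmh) 5.621e+21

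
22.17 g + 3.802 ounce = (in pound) 0.2865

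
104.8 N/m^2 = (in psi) 0.0152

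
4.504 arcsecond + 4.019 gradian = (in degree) 3.618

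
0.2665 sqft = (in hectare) 2.476e-06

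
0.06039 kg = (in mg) 6.039e+04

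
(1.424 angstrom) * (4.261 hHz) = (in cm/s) 6.068e-06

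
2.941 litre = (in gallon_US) 0.7769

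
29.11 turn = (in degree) 1.048e+04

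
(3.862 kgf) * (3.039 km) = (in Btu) 109.1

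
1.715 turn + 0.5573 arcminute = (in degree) 617.4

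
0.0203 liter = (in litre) 0.0203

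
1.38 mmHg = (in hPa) 1.84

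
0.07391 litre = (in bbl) 0.0004649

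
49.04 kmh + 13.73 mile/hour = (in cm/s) 1976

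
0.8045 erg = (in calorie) 1.923e-08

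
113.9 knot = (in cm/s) 5860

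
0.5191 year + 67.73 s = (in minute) 2.728e+05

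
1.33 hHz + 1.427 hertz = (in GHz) 1.344e-07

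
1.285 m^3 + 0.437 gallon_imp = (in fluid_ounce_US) 4.352e+04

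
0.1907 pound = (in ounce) 3.051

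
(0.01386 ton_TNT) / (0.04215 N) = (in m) 1.376e+09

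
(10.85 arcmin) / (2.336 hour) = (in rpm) 3.584e-06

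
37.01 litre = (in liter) 37.01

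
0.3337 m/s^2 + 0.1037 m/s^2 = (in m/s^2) 0.4374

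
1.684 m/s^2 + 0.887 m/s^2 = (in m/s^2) 2.571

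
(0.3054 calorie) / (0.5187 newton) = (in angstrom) 2.463e+10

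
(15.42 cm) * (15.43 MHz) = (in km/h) 8.566e+06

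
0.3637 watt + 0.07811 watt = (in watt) 0.4418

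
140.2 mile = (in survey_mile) 140.2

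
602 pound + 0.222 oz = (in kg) 273.1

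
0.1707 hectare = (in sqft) 1.837e+04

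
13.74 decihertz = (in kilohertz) 0.001374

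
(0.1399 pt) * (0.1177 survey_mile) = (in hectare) 9.349e-07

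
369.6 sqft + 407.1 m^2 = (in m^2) 441.4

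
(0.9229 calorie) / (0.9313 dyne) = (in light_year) 4.383e-11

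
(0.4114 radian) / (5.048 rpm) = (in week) 1.287e-06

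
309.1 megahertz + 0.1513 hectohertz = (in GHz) 0.3091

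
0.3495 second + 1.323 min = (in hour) 0.02215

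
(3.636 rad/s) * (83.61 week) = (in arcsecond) 3.792e+13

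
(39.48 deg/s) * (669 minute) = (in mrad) 2.766e+07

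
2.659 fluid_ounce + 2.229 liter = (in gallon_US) 0.6096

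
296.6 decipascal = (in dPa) 296.6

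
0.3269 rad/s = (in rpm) 3.122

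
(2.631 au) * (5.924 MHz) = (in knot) 4.532e+18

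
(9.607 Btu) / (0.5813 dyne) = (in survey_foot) 5.721e+09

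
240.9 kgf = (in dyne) 2.362e+08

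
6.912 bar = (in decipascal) 6.912e+06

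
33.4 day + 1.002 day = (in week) 4.915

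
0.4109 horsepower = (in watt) 306.4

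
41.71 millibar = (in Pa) 4171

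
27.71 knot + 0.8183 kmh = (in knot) 28.15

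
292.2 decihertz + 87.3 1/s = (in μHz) 1.165e+08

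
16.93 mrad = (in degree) 0.97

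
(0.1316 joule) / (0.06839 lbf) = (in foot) 1.419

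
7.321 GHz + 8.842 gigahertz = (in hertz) 1.616e+10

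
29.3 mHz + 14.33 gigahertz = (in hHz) 1.433e+08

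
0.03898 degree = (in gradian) 0.04331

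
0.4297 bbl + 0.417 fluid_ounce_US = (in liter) 68.33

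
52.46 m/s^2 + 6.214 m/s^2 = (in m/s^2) 58.67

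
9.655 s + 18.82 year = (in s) 5.935e+08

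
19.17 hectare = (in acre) 47.37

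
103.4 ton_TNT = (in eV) 2.7e+30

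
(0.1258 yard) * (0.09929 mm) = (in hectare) 1.142e-09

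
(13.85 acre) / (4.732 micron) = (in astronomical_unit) 0.07918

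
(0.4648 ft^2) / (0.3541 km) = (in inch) 0.004801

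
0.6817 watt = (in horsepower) 0.0009142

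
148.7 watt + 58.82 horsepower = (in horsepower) 59.02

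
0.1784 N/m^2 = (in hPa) 0.001784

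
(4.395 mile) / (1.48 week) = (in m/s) 0.007902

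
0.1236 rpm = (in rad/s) 0.01294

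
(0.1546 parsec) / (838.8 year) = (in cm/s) 1.803e+07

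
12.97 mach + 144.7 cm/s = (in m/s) 4418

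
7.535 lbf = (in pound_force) 7.535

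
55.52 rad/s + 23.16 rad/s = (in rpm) 751.3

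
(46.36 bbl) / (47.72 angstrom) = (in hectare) 1.545e+05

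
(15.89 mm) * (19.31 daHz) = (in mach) 0.009011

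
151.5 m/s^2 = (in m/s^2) 151.5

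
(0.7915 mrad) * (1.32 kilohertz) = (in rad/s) 1.045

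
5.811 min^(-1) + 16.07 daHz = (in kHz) 0.1608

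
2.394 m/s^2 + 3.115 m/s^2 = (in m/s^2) 5.509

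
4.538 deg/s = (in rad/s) 0.0792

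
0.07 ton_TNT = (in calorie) 7e+07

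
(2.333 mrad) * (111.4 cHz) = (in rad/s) 0.002599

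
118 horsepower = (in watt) 8.799e+04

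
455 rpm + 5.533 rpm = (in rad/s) 48.23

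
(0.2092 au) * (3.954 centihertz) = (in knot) 2.405e+09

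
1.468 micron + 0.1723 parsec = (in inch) 2.093e+17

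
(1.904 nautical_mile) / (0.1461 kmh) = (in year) 0.002755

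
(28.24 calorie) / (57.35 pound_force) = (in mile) 0.0002878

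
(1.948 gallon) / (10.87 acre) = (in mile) 1.042e-10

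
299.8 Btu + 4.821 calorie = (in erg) 3.163e+12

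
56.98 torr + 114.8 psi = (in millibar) 7991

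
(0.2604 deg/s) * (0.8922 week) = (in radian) 2452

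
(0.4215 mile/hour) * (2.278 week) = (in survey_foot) 8.517e+05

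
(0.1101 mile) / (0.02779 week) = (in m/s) 0.01054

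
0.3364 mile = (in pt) 1.535e+06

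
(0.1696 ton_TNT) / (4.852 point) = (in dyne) 4.146e+16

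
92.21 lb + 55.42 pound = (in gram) 6.696e+04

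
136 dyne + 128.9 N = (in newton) 128.9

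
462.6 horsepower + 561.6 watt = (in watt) 3.455e+05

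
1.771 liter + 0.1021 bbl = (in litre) 18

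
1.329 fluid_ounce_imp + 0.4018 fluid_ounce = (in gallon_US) 0.01311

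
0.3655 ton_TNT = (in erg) 1.529e+16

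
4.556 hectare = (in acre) 11.26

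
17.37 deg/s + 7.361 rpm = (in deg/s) 61.54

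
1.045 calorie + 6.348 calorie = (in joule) 30.93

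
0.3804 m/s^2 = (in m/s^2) 0.3804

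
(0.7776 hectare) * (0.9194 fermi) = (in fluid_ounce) 2.417e-07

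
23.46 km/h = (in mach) 0.01914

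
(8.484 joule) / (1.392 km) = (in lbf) 0.00137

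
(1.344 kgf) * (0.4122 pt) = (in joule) 0.001917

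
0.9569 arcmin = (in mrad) 0.2784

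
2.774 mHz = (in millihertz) 2.774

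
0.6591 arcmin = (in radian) 0.0001917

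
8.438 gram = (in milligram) 8438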